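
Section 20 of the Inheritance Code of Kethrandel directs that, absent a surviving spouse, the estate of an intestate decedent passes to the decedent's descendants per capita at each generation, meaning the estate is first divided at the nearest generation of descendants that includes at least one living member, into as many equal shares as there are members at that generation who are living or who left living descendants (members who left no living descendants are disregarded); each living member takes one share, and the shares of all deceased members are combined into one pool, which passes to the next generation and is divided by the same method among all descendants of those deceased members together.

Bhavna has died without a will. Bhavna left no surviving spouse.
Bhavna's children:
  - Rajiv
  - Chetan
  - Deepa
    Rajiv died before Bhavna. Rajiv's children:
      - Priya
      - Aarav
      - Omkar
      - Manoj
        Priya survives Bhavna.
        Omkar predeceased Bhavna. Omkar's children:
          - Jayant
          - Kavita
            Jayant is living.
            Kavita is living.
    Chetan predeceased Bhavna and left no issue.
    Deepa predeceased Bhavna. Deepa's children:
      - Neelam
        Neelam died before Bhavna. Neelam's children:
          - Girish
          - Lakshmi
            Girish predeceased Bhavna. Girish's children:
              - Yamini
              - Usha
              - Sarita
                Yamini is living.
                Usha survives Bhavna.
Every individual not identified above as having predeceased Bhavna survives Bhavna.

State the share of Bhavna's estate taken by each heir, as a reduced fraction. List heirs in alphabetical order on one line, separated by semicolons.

There is no surviving spouse, so the entire estate passes to Bhavna's descendants per capita at each generation.
No one at generation 1 (Rajiv, Deepa) is living; moving to the next generation.
At generation 2 (Priya, Aarav, Omkar, Manoj, Neelam) there are 5 shares of (1)/5 = 1/5 each.
Living: Priya, Aarav, and Manoj — each takes 1/5.
Deceased: Omkar and Neelam. Their combined 2/5 is pooled and carried to generation 3.
At generation 3 (Jayant, Kavita, Girish, Lakshmi) there are 4 shares of (2/5)/4 = 1/10 each.
Living: Jayant, Kavita, and Lakshmi — each takes 1/10.
Deceased: Girish. That 1/10 share is carried to generation 4.
At generation 4 (Yamini, Usha, Sarita) there are 3 shares of (1/10)/3 = 1/30 each.
Living: Yamini, Usha, and Sarita — each takes 1/30.

Aarav 1/5; Jayant 1/10; Kavita 1/10; Lakshmi 1/10; Manoj 1/5; Priya 1/5; Sarita 1/30; Usha 1/30; Yamini 1/30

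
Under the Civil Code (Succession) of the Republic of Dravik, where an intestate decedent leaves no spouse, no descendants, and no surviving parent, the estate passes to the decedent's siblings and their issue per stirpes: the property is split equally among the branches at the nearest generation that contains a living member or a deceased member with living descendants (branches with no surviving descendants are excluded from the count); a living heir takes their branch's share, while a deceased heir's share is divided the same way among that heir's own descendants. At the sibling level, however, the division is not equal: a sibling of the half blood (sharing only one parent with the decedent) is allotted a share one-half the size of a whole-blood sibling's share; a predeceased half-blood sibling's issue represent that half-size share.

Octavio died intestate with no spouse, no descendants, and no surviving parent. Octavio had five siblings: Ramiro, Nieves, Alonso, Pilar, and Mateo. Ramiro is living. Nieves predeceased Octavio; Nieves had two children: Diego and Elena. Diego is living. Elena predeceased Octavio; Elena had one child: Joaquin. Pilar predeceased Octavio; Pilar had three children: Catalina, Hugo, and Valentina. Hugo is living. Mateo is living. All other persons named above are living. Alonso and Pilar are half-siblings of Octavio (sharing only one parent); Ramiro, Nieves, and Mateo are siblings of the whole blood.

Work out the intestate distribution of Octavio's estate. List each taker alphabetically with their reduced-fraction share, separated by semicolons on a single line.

No spouse, descendants, or parent survives, so the estate passes to Octavio's siblings per stirpes.
Half-blood siblings count for one-half the weight of whole-blood siblings at the initial division.
Dividing 1 in proportion to weights (total weight 4): Ramiro (weight 1) → 1/4; Nieves (weight 1) → 1/4; Alonso (weight 1/2) → 1/8; Pilar (weight 1/2) → 1/8; Mateo (weight 1) → 1/4.
Ramiro is living and takes 1/4.
Nieves predeceased; the 1/4 allotted to Nieves's branch passes to Nieves's issue by representation.
The 1/4 is divided into 2 equal shares of 1/8 among Diego, Elena.
Diego is living and takes 1/8.
Elena predeceased; the 1/8 allotted to Elena's branch passes to Elena's issue by representation.
Joaquin is the sole taker at this level and receives the full 1/8.
Alonso is living and takes 1/8.
Pilar predeceased; the 1/8 allotted to Pilar's branch passes to Pilar's issue by representation.
The 1/8 is divided into 3 equal shares of 1/24 among Catalina, Hugo, Valentina.
Catalina is living and takes 1/24.
Hugo is living and takes 1/24.
Valentina is living and takes 1/24.
Mateo is living and takes 1/4.

Alonso 1/8; Catalina 1/24; Diego 1/8; Hugo 1/24; Joaquin 1/8; Mateo 1/4; Ramiro 1/4; Valentina 1/24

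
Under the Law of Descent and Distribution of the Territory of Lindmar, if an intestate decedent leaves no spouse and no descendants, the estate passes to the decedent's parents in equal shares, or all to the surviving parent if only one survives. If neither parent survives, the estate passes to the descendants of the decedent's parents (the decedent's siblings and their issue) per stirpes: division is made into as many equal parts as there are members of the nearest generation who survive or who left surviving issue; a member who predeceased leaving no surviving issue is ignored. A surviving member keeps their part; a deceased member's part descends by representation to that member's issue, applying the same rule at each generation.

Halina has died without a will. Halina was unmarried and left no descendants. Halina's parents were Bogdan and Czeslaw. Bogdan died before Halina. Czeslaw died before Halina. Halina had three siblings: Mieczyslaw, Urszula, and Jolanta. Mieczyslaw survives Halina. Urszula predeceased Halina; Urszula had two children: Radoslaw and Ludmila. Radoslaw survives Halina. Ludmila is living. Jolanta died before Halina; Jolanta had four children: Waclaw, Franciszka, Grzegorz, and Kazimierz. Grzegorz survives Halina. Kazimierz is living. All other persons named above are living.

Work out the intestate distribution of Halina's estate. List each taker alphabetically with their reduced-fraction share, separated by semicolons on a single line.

Neither parent survives and there are no descendants, so the estate passes to Halina's siblings and their issue per stirpes.
The estate is divided into 3 equal shares of 1/3 among Mieczyslaw, Urszula, Jolanta.
Mieczyslaw is living and takes 1/3.
Urszula predeceased; the 1/3 allotted to Urszula's branch passes to Urszula's issue by representation.
The 1/3 is divided into 2 equal shares of 1/6 among Radoslaw, Ludmila.
Radoslaw is living and takes 1/6.
Ludmila is living and takes 1/6.
Jolanta predeceased; the 1/3 allotted to Jolanta's branch passes to Jolanta's issue by representation.
The 1/3 is divided into 4 equal shares of 1/12 among Waclaw, Franciszka, Grzegorz, Kazimierz.
Waclaw is living and takes 1/12.
Franciszka is living and takes 1/12.
Grzegorz is living and takes 1/12.
Kazimierz is living and takes 1/12.

Franciszka 1/12; Grzegorz 1/12; Kazimierz 1/12; Ludmila 1/6; Mieczyslaw 1/3; Radoslaw 1/6; Waclaw 1/12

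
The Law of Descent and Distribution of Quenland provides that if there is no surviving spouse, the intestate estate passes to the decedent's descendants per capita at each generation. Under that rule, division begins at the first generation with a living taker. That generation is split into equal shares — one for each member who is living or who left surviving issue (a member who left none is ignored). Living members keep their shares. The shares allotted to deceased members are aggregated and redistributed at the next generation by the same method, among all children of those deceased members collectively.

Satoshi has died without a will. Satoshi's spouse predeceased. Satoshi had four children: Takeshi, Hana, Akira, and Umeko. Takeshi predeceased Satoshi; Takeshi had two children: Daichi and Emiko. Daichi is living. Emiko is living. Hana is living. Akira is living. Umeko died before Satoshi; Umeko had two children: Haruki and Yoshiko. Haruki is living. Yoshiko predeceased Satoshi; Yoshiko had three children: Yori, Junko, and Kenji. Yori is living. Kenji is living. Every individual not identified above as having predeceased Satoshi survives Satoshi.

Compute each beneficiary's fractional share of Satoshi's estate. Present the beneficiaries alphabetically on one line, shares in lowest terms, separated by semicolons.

Akira 1/4; Daichi 1/8; Emiko 1/8; Hana 1/4; Haruki 1/8; Junko 1/24; Kenji 1/24; Yori 1/24

There is no surviving spouse, so the entire estate passes to Satoshi's descendants per capita at each generation.
At generation 1 (Takeshi, Hana, Akira, Umeko) there are 4 shares of (1)/4 = 1/4 each.
Living: Hana and Akira — each takes 1/4.
Deceased: Takeshi and Umeko. Their combined 1/2 is pooled and carried to generation 2.
At generation 2 (Daichi, Emiko, Haruki, Yoshiko) there are 4 shares of (1/2)/4 = 1/8 each.
Living: Daichi, Emiko, and Haruki — each takes 1/8.
Deceased: Yoshiko. That 1/8 share is carried to generation 3.
At generation 3 (Yori, Junko, Kenji) there are 3 shares of (1/8)/3 = 1/24 each.
Living: Yori, Junko, and Kenji — each takes 1/24.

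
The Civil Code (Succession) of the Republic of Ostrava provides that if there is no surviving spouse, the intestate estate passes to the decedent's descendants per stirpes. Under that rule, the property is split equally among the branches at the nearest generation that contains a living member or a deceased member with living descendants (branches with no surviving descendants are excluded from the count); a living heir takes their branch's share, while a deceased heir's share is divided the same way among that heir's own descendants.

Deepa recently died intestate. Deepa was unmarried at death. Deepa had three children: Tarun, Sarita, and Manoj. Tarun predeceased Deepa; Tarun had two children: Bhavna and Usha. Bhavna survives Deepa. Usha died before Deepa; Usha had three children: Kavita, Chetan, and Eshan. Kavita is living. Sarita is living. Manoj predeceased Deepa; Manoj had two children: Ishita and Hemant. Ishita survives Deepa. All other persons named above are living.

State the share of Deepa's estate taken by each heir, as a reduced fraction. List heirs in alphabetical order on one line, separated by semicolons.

There is no surviving spouse, so the entire estate passes to Deepa's descendants per stirpes.
The estate is divided into 3 equal shares of 1/3 among Tarun, Sarita, Manoj.
Tarun predeceased; the 1/3 allotted to Tarun's branch passes to Tarun's issue by representation.
The 1/3 is divided into 2 equal shares of 1/6 among Bhavna, Usha.
Bhavna is living and takes 1/6.
Usha predeceased; the 1/6 allotted to Usha's branch passes to Usha's issue by representation.
The 1/6 is divided into 3 equal shares of 1/18 among Kavita, Chetan, Eshan.
Kavita is living and takes 1/18.
Chetan is living and takes 1/18.
Eshan is living and takes 1/18.
Sarita is living and takes 1/3.
Manoj predeceased; the 1/3 allotted to Manoj's branch passes to Manoj's issue by representation.
The 1/3 is divided into 2 equal shares of 1/6 among Ishita, Hemant.
Ishita is living and takes 1/6.
Hemant is living and takes 1/6.

Bhavna 1/6; Chetan 1/18; Eshan 1/18; Hemant 1/6; Ishita 1/6; Kavita 1/18; Sarita 1/3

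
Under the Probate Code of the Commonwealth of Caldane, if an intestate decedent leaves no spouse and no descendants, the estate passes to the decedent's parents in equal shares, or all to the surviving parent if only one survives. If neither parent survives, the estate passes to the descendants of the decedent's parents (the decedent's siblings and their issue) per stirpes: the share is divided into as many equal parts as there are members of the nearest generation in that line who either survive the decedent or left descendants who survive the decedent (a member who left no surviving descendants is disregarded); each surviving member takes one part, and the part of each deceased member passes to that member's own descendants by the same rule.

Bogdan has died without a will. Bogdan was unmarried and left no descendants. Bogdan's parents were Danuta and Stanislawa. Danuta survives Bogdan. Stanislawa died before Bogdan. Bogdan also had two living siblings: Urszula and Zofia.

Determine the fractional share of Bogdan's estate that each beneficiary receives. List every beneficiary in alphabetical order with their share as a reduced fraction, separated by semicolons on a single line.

Danuta 1

Only one parent, Danuta, survives, so Danuta takes the entire estate. The siblings take nothing because a surviving parent has priority.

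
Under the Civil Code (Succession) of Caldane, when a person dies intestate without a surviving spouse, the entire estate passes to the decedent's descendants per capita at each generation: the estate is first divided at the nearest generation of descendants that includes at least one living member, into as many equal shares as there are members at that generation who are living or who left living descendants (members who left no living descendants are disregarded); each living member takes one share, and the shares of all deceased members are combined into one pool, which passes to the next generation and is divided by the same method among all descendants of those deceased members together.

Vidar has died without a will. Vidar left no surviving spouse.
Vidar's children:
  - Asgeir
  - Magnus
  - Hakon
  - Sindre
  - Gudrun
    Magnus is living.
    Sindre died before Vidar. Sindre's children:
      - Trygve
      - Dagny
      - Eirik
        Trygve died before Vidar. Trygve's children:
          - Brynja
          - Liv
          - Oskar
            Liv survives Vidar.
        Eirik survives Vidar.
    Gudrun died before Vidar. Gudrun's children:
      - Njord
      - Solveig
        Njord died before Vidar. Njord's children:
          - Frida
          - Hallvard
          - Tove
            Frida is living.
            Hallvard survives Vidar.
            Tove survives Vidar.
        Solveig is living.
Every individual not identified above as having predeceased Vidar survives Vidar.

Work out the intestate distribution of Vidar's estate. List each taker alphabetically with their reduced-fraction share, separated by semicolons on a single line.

There is no surviving spouse, so the entire estate passes to Vidar's descendants per capita at each generation.
At generation 1 (Asgeir, Magnus, Hakon, Sindre, Gudrun) there are 5 shares of (1)/5 = 1/5 each.
Living: Asgeir, Magnus, and Hakon — each takes 1/5.
Deceased: Sindre and Gudrun. Their combined 2/5 is pooled and carried to generation 2.
At generation 2 (Trygve, Dagny, Eirik, Njord, Solveig) there are 5 shares of (2/5)/5 = 2/25 each.
Living: Dagny, Eirik, and Solveig — each takes 2/25.
Deceased: Trygve and Njord. Their combined 4/25 is pooled and carried to generation 3.
At generation 3 (Brynja, Liv, Oskar, Frida, Hallvard, Tove) there are 6 shares of (4/25)/6 = 2/75 each.
Living: Brynja, Liv, Oskar, Frida, Hallvard, and Tove — each takes 2/75.

Asgeir 1/5; Brynja 2/75; Dagny 2/25; Eirik 2/25; Frida 2/75; Hakon 1/5; Hallvard 2/75; Liv 2/75; Magnus 1/5; Oskar 2/75; Solveig 2/25; Tove 2/75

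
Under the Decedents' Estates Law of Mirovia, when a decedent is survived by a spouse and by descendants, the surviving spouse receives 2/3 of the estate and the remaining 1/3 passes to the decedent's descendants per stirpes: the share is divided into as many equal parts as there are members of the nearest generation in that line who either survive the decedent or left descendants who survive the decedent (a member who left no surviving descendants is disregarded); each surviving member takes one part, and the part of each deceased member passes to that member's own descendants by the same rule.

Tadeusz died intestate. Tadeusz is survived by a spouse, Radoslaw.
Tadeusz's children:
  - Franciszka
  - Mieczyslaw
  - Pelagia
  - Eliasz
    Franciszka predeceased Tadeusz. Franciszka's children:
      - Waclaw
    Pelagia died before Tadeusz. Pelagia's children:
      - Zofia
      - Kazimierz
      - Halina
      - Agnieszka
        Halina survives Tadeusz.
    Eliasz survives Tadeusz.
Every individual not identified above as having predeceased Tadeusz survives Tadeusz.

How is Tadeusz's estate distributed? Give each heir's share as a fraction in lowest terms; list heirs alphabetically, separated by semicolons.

Radoslaw, as surviving spouse, takes 2/3.
The remaining 1/3 passes to Tadeusz's descendants per stirpes.
The 1/3 is divided into 4 equal shares of 1/12 among Franciszka, Mieczyslaw, Pelagia, Eliasz.
Franciszka predeceased; the 1/12 allotted to Franciszka's branch passes to Franciszka's issue by representation.
Waclaw is the sole taker at this level and receives the full 1/12.
Mieczyslaw is living and takes 1/12.
Pelagia predeceased; the 1/12 allotted to Pelagia's branch passes to Pelagia's issue by representation.
The 1/12 is divided into 4 equal shares of 1/48 among Zofia, Kazimierz, Halina, Agnieszka.
Zofia is living and takes 1/48.
Kazimierz is living and takes 1/48.
Halina is living and takes 1/48.
Agnieszka is living and takes 1/48.
Eliasz is living and takes 1/12.

Agnieszka 1/48; Eliasz 1/12; Halina 1/48; Kazimierz 1/48; Mieczyslaw 1/12; Radoslaw 2/3; Waclaw 1/12; Zofia 1/48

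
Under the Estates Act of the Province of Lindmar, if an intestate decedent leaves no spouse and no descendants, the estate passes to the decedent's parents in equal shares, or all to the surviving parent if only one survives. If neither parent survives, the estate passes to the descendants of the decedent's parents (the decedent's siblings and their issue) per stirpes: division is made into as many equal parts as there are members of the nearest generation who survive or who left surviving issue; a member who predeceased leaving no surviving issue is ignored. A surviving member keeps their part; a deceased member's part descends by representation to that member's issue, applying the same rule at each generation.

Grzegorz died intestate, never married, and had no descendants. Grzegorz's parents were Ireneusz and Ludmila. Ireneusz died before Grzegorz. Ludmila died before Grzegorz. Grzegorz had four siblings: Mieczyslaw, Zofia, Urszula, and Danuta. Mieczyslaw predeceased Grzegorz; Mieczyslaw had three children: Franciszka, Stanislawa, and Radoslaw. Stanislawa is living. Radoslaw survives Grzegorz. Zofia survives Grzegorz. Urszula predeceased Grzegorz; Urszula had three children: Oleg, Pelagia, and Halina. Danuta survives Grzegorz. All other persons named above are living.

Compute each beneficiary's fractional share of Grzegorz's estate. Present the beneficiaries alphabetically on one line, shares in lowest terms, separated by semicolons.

Neither parent survives and there are no descendants, so the estate passes to Grzegorz's siblings and their issue per stirpes.
The estate is divided into 4 equal shares of 1/4 among Mieczyslaw, Zofia, Urszula, Danuta.
Mieczyslaw predeceased; the 1/4 allotted to Mieczyslaw's branch passes to Mieczyslaw's issue by representation.
The 1/4 is divided into 3 equal shares of 1/12 among Franciszka, Stanislawa, Radoslaw.
Franciszka is living and takes 1/12.
Stanislawa is living and takes 1/12.
Radoslaw is living and takes 1/12.
Zofia is living and takes 1/4.
Urszula predeceased; the 1/4 allotted to Urszula's branch passes to Urszula's issue by representation.
The 1/4 is divided into 3 equal shares of 1/12 among Oleg, Pelagia, Halina.
Oleg is living and takes 1/12.
Pelagia is living and takes 1/12.
Halina is living and takes 1/12.
Danuta is living and takes 1/4.

Danuta 1/4; Franciszka 1/12; Halina 1/12; Oleg 1/12; Pelagia 1/12; Radoslaw 1/12; Stanislawa 1/12; Zofia 1/4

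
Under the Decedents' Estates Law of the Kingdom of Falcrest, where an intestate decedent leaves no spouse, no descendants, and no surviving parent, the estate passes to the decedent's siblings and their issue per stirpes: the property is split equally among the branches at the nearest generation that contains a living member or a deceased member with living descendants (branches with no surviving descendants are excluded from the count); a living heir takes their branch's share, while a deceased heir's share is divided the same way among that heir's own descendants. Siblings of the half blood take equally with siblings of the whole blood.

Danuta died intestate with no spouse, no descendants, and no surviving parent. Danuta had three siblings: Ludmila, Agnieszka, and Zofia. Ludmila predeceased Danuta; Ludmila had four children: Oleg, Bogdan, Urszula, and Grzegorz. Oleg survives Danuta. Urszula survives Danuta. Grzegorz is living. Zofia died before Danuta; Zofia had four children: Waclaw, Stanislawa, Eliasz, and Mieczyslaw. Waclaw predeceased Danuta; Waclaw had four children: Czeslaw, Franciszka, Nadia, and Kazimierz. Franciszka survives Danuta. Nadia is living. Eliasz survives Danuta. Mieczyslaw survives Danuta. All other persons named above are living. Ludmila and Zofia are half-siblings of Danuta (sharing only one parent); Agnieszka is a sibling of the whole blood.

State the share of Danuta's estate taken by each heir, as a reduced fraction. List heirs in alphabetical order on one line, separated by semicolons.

Agnieszka 1/3; Bogdan 1/12; Czeslaw 1/48; Eliasz 1/12; Franciszka 1/48; Grzegorz 1/12; Kazimierz 1/48; Mieczyslaw 1/12; Nadia 1/48; Oleg 1/12; Stanislawa 1/12; Urszula 1/12

No spouse, descendants, or parent survives, so the estate passes to Danuta's siblings per stirpes.
Half-blood and whole-blood siblings take equally under the stated rule.
The estate is divided into 3 equal shares of 1/3 among Ludmila, Agnieszka, Zofia.
Ludmila predeceased; the 1/3 allotted to Ludmila's branch passes to Ludmila's issue by representation.
The 1/3 is divided into 4 equal shares of 1/12 among Oleg, Bogdan, Urszula, Grzegorz.
Oleg is living and takes 1/12.
Bogdan is living and takes 1/12.
Urszula is living and takes 1/12.
Grzegorz is living and takes 1/12.
Agnieszka is living and takes 1/3.
Zofia predeceased; the 1/3 allotted to Zofia's branch passes to Zofia's issue by representation.
The 1/3 is divided into 4 equal shares of 1/12 among Waclaw, Stanislawa, Eliasz, Mieczyslaw.
Waclaw predeceased; the 1/12 allotted to Waclaw's branch passes to Waclaw's issue by representation.
The 1/12 is divided into 4 equal shares of 1/48 among Czeslaw, Franciszka, Nadia, Kazimierz.
Czeslaw is living and takes 1/48.
Franciszka is living and takes 1/48.
Nadia is living and takes 1/48.
Kazimierz is living and takes 1/48.
Stanislawa is living and takes 1/12.
Eliasz is living and takes 1/12.
Mieczyslaw is living and takes 1/12.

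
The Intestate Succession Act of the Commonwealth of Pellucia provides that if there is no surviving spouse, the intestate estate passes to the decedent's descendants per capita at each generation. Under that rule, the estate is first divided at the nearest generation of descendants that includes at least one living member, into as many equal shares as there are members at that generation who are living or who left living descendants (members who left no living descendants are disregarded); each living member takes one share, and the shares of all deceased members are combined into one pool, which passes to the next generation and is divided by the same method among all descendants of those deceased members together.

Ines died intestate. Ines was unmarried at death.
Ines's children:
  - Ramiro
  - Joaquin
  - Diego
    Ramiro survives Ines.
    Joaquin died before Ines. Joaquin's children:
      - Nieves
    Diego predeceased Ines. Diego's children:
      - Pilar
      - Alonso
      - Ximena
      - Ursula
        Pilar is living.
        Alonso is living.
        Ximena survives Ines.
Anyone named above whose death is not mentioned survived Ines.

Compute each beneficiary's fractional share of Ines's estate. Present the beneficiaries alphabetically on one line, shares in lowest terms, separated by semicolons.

Alonso 2/15; Nieves 2/15; Pilar 2/15; Ramiro 1/3; Ursula 2/15; Ximena 2/15

There is no surviving spouse, so the entire estate passes to Ines's descendants per capita at each generation.
At generation 1 (Ramiro, Joaquin, Diego) there are 3 shares of (1)/3 = 1/3 each.
Living: Ramiro — each takes 1/3.
Deceased: Joaquin and Diego. Their combined 2/3 is pooled and carried to generation 2.
At generation 2 (Nieves, Pilar, Alonso, Ximena, Ursula) there are 5 shares of (2/3)/5 = 2/15 each.
Living: Nieves, Pilar, Alonso, Ximena, and Ursula — each takes 2/15.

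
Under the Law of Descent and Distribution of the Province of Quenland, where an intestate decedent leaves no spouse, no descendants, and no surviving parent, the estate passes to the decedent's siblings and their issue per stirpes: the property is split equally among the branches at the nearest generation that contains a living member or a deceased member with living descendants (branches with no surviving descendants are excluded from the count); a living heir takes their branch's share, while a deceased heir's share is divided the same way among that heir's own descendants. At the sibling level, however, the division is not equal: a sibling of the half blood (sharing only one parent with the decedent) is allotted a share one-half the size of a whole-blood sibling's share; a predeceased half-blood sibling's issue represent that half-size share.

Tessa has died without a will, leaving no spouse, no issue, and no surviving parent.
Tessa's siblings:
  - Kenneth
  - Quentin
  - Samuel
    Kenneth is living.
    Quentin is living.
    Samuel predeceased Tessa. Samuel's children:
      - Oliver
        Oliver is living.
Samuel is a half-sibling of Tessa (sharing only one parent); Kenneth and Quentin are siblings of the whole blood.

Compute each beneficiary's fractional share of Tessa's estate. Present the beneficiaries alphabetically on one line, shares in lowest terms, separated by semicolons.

No spouse, descendants, or parent survives, so the estate passes to Tessa's siblings per stirpes.
Half-blood siblings count for one-half the weight of whole-blood siblings at the initial division.
Dividing 1 in proportion to weights (total weight 5/2): Kenneth (weight 1) → 2/5; Quentin (weight 1) → 2/5; Samuel (weight 1/2) → 1/5.
Kenneth is living and takes 2/5.
Quentin is living and takes 2/5.
Samuel predeceased; the 1/5 allotted to Samuel's branch passes to Samuel's issue by representation.
Oliver is the sole taker at this level and receives the full 1/5.

Kenneth 2/5; Oliver 1/5; Quentin 2/5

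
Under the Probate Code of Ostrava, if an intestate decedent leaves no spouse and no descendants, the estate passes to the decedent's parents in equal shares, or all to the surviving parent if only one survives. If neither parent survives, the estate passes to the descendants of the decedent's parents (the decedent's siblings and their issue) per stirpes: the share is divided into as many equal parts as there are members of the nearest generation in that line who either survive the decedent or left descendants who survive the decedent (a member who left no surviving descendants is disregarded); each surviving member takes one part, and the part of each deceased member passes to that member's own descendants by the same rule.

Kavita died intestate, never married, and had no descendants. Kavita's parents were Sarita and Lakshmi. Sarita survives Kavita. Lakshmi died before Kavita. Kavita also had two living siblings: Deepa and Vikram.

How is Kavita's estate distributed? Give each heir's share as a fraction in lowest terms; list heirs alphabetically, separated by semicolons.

Only one parent, Sarita, survives, so Sarita takes the entire estate. The siblings take nothing because a surviving parent has priority.

Sarita 1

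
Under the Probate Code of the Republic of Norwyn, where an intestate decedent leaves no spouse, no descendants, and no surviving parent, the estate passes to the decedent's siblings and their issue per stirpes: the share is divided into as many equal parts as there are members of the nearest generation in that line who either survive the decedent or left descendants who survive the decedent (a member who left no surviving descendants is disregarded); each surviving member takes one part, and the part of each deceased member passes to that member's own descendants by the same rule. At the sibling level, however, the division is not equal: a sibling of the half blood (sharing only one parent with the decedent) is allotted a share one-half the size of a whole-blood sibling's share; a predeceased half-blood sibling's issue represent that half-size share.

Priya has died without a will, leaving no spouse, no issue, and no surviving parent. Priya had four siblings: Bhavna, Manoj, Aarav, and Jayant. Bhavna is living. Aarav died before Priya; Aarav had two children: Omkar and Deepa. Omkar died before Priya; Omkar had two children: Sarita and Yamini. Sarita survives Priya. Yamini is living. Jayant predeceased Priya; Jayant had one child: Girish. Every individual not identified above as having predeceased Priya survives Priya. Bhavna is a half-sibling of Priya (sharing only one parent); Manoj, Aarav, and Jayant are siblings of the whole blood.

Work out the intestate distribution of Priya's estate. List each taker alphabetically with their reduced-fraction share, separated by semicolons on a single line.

Bhavna 1/7; Deepa 1/7; Girish 2/7; Manoj 2/7; Sarita 1/14; Yamini 1/14

No spouse, descendants, or parent survives, so the estate passes to Priya's siblings per stirpes.
Half-blood siblings count for one-half the weight of whole-blood siblings at the initial division.
Dividing 1 in proportion to weights (total weight 7/2): Bhavna (weight 1/2) → 1/7; Manoj (weight 1) → 2/7; Aarav (weight 1) → 2/7; Jayant (weight 1) → 2/7.
Bhavna is living and takes 1/7.
Manoj is living and takes 2/7.
Aarav predeceased; the 2/7 allotted to Aarav's branch passes to Aarav's issue by representation.
The 2/7 is divided into 2 equal shares of 1/7 among Omkar, Deepa.
Omkar predeceased; the 1/7 allotted to Omkar's branch passes to Omkar's issue by representation.
The 1/7 is divided into 2 equal shares of 1/14 among Sarita, Yamini.
Sarita is living and takes 1/14.
Yamini is living and takes 1/14.
Deepa is living and takes 1/7.
Jayant predeceased; the 2/7 allotted to Jayant's branch passes to Jayant's issue by representation.
Girish is the sole taker at this level and receives the full 2/7.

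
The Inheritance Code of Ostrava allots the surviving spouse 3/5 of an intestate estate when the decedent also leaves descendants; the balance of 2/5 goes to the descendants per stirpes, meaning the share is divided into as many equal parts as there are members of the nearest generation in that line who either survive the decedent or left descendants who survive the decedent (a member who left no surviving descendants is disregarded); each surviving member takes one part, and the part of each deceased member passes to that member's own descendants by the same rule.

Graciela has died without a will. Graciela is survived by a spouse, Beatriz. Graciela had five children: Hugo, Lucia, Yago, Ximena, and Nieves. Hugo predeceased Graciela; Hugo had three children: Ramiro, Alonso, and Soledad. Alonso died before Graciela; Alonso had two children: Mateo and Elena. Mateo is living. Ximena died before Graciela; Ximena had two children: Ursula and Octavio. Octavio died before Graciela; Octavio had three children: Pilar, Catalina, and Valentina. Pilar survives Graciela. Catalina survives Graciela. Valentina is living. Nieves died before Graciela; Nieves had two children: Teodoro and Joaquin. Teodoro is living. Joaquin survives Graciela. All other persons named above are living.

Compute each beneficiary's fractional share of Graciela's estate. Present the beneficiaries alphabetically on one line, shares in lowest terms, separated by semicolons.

Beatriz 3/5; Catalina 1/75; Elena 1/75; Joaquin 1/25; Lucia 2/25; Mateo 1/75; Pilar 1/75; Ramiro 2/75; Soledad 2/75; Teodoro 1/25; Ursula 1/25; Valentina 1/75; Yago 2/25

Beatriz, as surviving spouse, takes 3/5.
The remaining 2/5 passes to Graciela's descendants per stirpes.
The 2/5 is divided into 5 equal shares of 2/25 among Hugo, Lucia, Yago, Ximena, Nieves.
Hugo predeceased; the 2/25 allotted to Hugo's branch passes to Hugo's issue by representation.
The 2/25 is divided into 3 equal shares of 2/75 among Ramiro, Alonso, Soledad.
Ramiro is living and takes 2/75.
Alonso predeceased; the 2/75 allotted to Alonso's branch passes to Alonso's issue by representation.
The 2/75 is divided into 2 equal shares of 1/75 among Mateo, Elena.
Mateo is living and takes 1/75.
Elena is living and takes 1/75.
Soledad is living and takes 2/75.
Lucia is living and takes 2/25.
Yago is living and takes 2/25.
Ximena predeceased; the 2/25 allotted to Ximena's branch passes to Ximena's issue by representation.
The 2/25 is divided into 2 equal shares of 1/25 among Ursula, Octavio.
Ursula is living and takes 1/25.
Octavio predeceased; the 1/25 allotted to Octavio's branch passes to Octavio's issue by representation.
The 1/25 is divided into 3 equal shares of 1/75 among Pilar, Catalina, Valentina.
Pilar is living and takes 1/75.
Catalina is living and takes 1/75.
Valentina is living and takes 1/75.
Nieves predeceased; the 2/25 allotted to Nieves's branch passes to Nieves's issue by representation.
The 2/25 is divided into 2 equal shares of 1/25 among Teodoro, Joaquin.
Teodoro is living and takes 1/25.
Joaquin is living and takes 1/25.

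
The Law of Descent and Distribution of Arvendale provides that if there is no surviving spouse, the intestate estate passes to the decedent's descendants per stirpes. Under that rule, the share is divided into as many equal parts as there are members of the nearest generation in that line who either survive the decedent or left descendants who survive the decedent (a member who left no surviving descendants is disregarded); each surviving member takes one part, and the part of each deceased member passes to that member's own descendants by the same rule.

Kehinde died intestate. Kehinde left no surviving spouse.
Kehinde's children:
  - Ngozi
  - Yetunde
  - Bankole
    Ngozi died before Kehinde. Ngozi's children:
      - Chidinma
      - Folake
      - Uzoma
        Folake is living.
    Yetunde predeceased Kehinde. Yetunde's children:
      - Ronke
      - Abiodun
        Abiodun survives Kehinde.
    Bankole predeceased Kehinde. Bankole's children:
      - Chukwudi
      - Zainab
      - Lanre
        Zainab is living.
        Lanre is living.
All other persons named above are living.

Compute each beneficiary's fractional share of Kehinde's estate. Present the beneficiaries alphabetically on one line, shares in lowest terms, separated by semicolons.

Abiodun 1/6; Chidinma 1/9; Chukwudi 1/9; Folake 1/9; Lanre 1/9; Ronke 1/6; Uzoma 1/9; Zainab 1/9

There is no surviving spouse, so the entire estate passes to Kehinde's descendants per stirpes.
The estate is divided into 3 equal shares of 1/3 among Ngozi, Yetunde, Bankole.
Ngozi predeceased; the 1/3 allotted to Ngozi's branch passes to Ngozi's issue by representation.
The 1/3 is divided into 3 equal shares of 1/9 among Chidinma, Folake, Uzoma.
Chidinma is living and takes 1/9.
Folake is living and takes 1/9.
Uzoma is living and takes 1/9.
Yetunde predeceased; the 1/3 allotted to Yetunde's branch passes to Yetunde's issue by representation.
The 1/3 is divided into 2 equal shares of 1/6 among Ronke, Abiodun.
Ronke is living and takes 1/6.
Abiodun is living and takes 1/6.
Bankole predeceased; the 1/3 allotted to Bankole's branch passes to Bankole's issue by representation.
The 1/3 is divided into 3 equal shares of 1/9 among Chukwudi, Zainab, Lanre.
Chukwudi is living and takes 1/9.
Zainab is living and takes 1/9.
Lanre is living and takes 1/9.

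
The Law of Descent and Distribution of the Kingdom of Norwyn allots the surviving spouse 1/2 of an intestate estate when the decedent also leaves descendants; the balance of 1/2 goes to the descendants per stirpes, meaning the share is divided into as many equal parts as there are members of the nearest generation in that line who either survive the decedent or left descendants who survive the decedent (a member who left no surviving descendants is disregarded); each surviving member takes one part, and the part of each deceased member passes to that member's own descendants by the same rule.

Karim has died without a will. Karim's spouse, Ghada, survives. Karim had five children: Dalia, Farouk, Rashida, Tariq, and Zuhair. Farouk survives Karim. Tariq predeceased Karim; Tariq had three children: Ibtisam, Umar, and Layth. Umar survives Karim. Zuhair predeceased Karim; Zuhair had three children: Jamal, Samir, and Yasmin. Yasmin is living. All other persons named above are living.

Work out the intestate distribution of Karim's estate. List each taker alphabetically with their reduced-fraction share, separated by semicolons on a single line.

Dalia 1/10; Farouk 1/10; Ghada 1/2; Ibtisam 1/30; Jamal 1/30; Layth 1/30; Rashida 1/10; Samir 1/30; Umar 1/30; Yasmin 1/30

Ghada, as surviving spouse, takes 1/2.
The remaining 1/2 passes to Karim's descendants per stirpes.
The 1/2 is divided into 5 equal shares of 1/10 among Dalia, Farouk, Rashida, Tariq, Zuhair.
Dalia is living and takes 1/10.
Farouk is living and takes 1/10.
Rashida is living and takes 1/10.
Tariq predeceased; the 1/10 allotted to Tariq's branch passes to Tariq's issue by representation.
The 1/10 is divided into 3 equal shares of 1/30 among Ibtisam, Umar, Layth.
Ibtisam is living and takes 1/30.
Umar is living and takes 1/30.
Layth is living and takes 1/30.
Zuhair predeceased; the 1/10 allotted to Zuhair's branch passes to Zuhair's issue by representation.
The 1/10 is divided into 3 equal shares of 1/30 among Jamal, Samir, Yasmin.
Jamal is living and takes 1/30.
Samir is living and takes 1/30.
Yasmin is living and takes 1/30.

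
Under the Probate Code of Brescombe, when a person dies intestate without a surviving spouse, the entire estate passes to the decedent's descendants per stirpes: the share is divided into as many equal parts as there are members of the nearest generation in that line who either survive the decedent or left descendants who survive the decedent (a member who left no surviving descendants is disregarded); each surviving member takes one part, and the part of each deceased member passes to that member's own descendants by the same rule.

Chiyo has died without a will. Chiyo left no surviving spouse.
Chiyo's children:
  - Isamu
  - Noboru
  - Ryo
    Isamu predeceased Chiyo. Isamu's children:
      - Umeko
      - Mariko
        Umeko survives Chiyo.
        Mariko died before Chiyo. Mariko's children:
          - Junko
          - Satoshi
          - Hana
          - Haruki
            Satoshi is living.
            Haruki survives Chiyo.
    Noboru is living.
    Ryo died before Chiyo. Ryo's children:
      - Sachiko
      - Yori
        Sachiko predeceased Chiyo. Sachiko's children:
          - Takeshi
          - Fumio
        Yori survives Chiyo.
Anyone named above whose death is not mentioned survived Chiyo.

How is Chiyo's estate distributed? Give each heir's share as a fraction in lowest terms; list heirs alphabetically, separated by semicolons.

Fumio 1/12; Hana 1/24; Haruki 1/24; Junko 1/24; Noboru 1/3; Satoshi 1/24; Takeshi 1/12; Umeko 1/6; Yori 1/6

There is no surviving spouse, so the entire estate passes to Chiyo's descendants per stirpes.
The estate is divided into 3 equal shares of 1/3 among Isamu, Noboru, Ryo.
Isamu predeceased; the 1/3 allotted to Isamu's branch passes to Isamu's issue by representation.
The 1/3 is divided into 2 equal shares of 1/6 among Umeko, Mariko.
Umeko is living and takes 1/6.
Mariko predeceased; the 1/6 allotted to Mariko's branch passes to Mariko's issue by representation.
The 1/6 is divided into 4 equal shares of 1/24 among Junko, Satoshi, Hana, Haruki.
Junko is living and takes 1/24.
Satoshi is living and takes 1/24.
Hana is living and takes 1/24.
Haruki is living and takes 1/24.
Noboru is living and takes 1/3.
Ryo predeceased; the 1/3 allotted to Ryo's branch passes to Ryo's issue by representation.
The 1/3 is divided into 2 equal shares of 1/6 among Sachiko, Yori.
Sachiko predeceased; the 1/6 allotted to Sachiko's branch passes to Sachiko's issue by representation.
The 1/6 is divided into 2 equal shares of 1/12 among Takeshi, Fumio.
Takeshi is living and takes 1/12.
Fumio is living and takes 1/12.
Yori is living and takes 1/6.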